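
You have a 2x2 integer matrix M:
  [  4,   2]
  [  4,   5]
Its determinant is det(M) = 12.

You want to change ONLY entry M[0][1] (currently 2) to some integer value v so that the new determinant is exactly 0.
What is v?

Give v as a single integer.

det is linear in entry M[0][1]: det = old_det + (v - 2) * C_01
Cofactor C_01 = -4
Want det = 0: 12 + (v - 2) * -4 = 0
  (v - 2) = -12 / -4 = 3
  v = 2 + (3) = 5

Answer: 5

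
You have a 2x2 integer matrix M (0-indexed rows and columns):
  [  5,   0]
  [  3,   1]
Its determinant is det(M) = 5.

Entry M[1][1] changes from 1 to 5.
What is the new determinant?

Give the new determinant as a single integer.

det is linear in row 1: changing M[1][1] by delta changes det by delta * cofactor(1,1).
Cofactor C_11 = (-1)^(1+1) * minor(1,1) = 5
Entry delta = 5 - 1 = 4
Det delta = 4 * 5 = 20
New det = 5 + 20 = 25

Answer: 25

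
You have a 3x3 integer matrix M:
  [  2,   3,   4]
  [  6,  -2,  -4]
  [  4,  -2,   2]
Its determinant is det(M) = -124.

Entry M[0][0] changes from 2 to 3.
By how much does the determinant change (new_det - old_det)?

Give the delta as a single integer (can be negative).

Answer: -12

Derivation:
Cofactor C_00 = -12
Entry delta = 3 - 2 = 1
Det delta = entry_delta * cofactor = 1 * -12 = -12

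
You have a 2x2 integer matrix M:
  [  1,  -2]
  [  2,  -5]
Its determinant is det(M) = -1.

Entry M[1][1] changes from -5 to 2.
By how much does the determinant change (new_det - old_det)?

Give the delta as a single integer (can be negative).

Answer: 7

Derivation:
Cofactor C_11 = 1
Entry delta = 2 - -5 = 7
Det delta = entry_delta * cofactor = 7 * 1 = 7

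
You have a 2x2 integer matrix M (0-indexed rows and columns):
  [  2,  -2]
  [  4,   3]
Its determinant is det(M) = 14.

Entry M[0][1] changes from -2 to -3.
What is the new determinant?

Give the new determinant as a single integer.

Answer: 18

Derivation:
det is linear in row 0: changing M[0][1] by delta changes det by delta * cofactor(0,1).
Cofactor C_01 = (-1)^(0+1) * minor(0,1) = -4
Entry delta = -3 - -2 = -1
Det delta = -1 * -4 = 4
New det = 14 + 4 = 18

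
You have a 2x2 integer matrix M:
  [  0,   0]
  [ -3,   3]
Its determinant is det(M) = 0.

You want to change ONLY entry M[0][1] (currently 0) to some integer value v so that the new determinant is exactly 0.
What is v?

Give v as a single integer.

det is linear in entry M[0][1]: det = old_det + (v - 0) * C_01
Cofactor C_01 = 3
Want det = 0: 0 + (v - 0) * 3 = 0
  (v - 0) = 0 / 3 = 0
  v = 0 + (0) = 0

Answer: 0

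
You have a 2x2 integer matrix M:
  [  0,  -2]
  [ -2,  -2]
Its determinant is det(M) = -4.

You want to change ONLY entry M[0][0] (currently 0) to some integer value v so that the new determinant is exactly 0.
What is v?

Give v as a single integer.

det is linear in entry M[0][0]: det = old_det + (v - 0) * C_00
Cofactor C_00 = -2
Want det = 0: -4 + (v - 0) * -2 = 0
  (v - 0) = 4 / -2 = -2
  v = 0 + (-2) = -2

Answer: -2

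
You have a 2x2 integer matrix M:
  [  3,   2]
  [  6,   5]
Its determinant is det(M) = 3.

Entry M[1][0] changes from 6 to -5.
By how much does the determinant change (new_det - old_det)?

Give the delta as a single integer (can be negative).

Answer: 22

Derivation:
Cofactor C_10 = -2
Entry delta = -5 - 6 = -11
Det delta = entry_delta * cofactor = -11 * -2 = 22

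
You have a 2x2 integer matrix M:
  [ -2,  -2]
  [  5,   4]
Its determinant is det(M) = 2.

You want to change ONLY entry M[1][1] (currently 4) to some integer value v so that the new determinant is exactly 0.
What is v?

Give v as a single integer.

Answer: 5

Derivation:
det is linear in entry M[1][1]: det = old_det + (v - 4) * C_11
Cofactor C_11 = -2
Want det = 0: 2 + (v - 4) * -2 = 0
  (v - 4) = -2 / -2 = 1
  v = 4 + (1) = 5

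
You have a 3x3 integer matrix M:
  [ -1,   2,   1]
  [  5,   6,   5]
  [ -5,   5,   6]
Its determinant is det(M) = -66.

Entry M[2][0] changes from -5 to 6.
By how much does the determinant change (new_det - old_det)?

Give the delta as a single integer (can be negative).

Cofactor C_20 = 4
Entry delta = 6 - -5 = 11
Det delta = entry_delta * cofactor = 11 * 4 = 44

Answer: 44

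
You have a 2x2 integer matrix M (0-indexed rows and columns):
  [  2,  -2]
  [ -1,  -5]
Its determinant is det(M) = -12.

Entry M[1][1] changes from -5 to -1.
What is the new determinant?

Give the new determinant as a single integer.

Answer: -4

Derivation:
det is linear in row 1: changing M[1][1] by delta changes det by delta * cofactor(1,1).
Cofactor C_11 = (-1)^(1+1) * minor(1,1) = 2
Entry delta = -1 - -5 = 4
Det delta = 4 * 2 = 8
New det = -12 + 8 = -4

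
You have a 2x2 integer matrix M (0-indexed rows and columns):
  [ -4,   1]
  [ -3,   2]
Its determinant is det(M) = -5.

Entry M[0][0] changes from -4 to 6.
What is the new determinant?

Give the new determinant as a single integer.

Answer: 15

Derivation:
det is linear in row 0: changing M[0][0] by delta changes det by delta * cofactor(0,0).
Cofactor C_00 = (-1)^(0+0) * minor(0,0) = 2
Entry delta = 6 - -4 = 10
Det delta = 10 * 2 = 20
New det = -5 + 20 = 15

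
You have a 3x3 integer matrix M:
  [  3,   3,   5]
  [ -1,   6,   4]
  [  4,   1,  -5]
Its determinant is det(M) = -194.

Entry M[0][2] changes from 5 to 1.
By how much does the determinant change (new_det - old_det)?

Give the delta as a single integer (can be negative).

Answer: 100

Derivation:
Cofactor C_02 = -25
Entry delta = 1 - 5 = -4
Det delta = entry_delta * cofactor = -4 * -25 = 100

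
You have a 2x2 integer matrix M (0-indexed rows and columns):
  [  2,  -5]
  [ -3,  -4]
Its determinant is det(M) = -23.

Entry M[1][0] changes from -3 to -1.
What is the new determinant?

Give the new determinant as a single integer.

det is linear in row 1: changing M[1][0] by delta changes det by delta * cofactor(1,0).
Cofactor C_10 = (-1)^(1+0) * minor(1,0) = 5
Entry delta = -1 - -3 = 2
Det delta = 2 * 5 = 10
New det = -23 + 10 = -13

Answer: -13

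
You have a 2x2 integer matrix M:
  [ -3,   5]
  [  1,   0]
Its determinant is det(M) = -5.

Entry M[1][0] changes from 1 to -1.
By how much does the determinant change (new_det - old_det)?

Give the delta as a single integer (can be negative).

Answer: 10

Derivation:
Cofactor C_10 = -5
Entry delta = -1 - 1 = -2
Det delta = entry_delta * cofactor = -2 * -5 = 10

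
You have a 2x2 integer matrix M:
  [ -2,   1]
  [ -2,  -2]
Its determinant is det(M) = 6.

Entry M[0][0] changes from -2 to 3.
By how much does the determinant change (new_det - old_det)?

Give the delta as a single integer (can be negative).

Cofactor C_00 = -2
Entry delta = 3 - -2 = 5
Det delta = entry_delta * cofactor = 5 * -2 = -10

Answer: -10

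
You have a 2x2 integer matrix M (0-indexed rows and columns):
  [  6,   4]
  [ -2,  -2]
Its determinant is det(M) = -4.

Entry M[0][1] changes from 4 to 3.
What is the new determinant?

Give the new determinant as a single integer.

det is linear in row 0: changing M[0][1] by delta changes det by delta * cofactor(0,1).
Cofactor C_01 = (-1)^(0+1) * minor(0,1) = 2
Entry delta = 3 - 4 = -1
Det delta = -1 * 2 = -2
New det = -4 + -2 = -6

Answer: -6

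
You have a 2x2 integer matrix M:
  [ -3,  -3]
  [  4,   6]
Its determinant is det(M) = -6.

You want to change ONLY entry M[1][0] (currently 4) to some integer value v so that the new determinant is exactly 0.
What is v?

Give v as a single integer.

det is linear in entry M[1][0]: det = old_det + (v - 4) * C_10
Cofactor C_10 = 3
Want det = 0: -6 + (v - 4) * 3 = 0
  (v - 4) = 6 / 3 = 2
  v = 4 + (2) = 6

Answer: 6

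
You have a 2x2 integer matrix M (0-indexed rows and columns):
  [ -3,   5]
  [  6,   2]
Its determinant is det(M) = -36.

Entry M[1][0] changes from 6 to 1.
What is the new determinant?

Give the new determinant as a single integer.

Answer: -11

Derivation:
det is linear in row 1: changing M[1][0] by delta changes det by delta * cofactor(1,0).
Cofactor C_10 = (-1)^(1+0) * minor(1,0) = -5
Entry delta = 1 - 6 = -5
Det delta = -5 * -5 = 25
New det = -36 + 25 = -11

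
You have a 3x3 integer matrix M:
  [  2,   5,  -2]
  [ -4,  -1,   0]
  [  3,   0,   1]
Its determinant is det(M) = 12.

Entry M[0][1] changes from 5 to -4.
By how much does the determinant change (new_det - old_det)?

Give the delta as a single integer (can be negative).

Cofactor C_01 = 4
Entry delta = -4 - 5 = -9
Det delta = entry_delta * cofactor = -9 * 4 = -36

Answer: -36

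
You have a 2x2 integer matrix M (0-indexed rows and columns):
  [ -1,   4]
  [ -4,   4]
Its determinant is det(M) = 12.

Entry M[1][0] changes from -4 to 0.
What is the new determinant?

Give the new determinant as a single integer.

Answer: -4

Derivation:
det is linear in row 1: changing M[1][0] by delta changes det by delta * cofactor(1,0).
Cofactor C_10 = (-1)^(1+0) * minor(1,0) = -4
Entry delta = 0 - -4 = 4
Det delta = 4 * -4 = -16
New det = 12 + -16 = -4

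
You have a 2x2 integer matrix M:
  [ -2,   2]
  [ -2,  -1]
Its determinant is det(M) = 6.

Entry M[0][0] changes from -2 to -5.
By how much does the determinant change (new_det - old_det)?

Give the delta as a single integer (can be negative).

Cofactor C_00 = -1
Entry delta = -5 - -2 = -3
Det delta = entry_delta * cofactor = -3 * -1 = 3

Answer: 3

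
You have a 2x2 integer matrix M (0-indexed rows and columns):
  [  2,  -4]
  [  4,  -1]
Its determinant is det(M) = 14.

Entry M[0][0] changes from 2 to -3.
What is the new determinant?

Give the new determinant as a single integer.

Answer: 19

Derivation:
det is linear in row 0: changing M[0][0] by delta changes det by delta * cofactor(0,0).
Cofactor C_00 = (-1)^(0+0) * minor(0,0) = -1
Entry delta = -3 - 2 = -5
Det delta = -5 * -1 = 5
New det = 14 + 5 = 19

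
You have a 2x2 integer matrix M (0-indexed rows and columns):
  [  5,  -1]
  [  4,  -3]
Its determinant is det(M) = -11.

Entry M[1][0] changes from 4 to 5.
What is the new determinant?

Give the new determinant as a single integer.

Answer: -10

Derivation:
det is linear in row 1: changing M[1][0] by delta changes det by delta * cofactor(1,0).
Cofactor C_10 = (-1)^(1+0) * minor(1,0) = 1
Entry delta = 5 - 4 = 1
Det delta = 1 * 1 = 1
New det = -11 + 1 = -10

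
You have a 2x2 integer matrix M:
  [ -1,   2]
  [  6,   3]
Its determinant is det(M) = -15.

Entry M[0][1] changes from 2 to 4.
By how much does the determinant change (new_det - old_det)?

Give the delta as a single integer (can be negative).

Answer: -12

Derivation:
Cofactor C_01 = -6
Entry delta = 4 - 2 = 2
Det delta = entry_delta * cofactor = 2 * -6 = -12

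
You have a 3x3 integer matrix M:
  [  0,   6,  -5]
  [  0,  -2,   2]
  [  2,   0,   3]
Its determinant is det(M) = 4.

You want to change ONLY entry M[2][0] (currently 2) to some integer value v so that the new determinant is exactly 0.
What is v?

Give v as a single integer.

det is linear in entry M[2][0]: det = old_det + (v - 2) * C_20
Cofactor C_20 = 2
Want det = 0: 4 + (v - 2) * 2 = 0
  (v - 2) = -4 / 2 = -2
  v = 2 + (-2) = 0

Answer: 0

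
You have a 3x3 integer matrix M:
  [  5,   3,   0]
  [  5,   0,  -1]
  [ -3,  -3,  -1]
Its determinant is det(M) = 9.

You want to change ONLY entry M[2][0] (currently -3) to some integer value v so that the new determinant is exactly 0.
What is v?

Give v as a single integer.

det is linear in entry M[2][0]: det = old_det + (v - -3) * C_20
Cofactor C_20 = -3
Want det = 0: 9 + (v - -3) * -3 = 0
  (v - -3) = -9 / -3 = 3
  v = -3 + (3) = 0

Answer: 0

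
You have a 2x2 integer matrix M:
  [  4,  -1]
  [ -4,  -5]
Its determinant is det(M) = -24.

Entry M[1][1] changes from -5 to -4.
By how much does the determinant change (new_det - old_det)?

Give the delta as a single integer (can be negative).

Cofactor C_11 = 4
Entry delta = -4 - -5 = 1
Det delta = entry_delta * cofactor = 1 * 4 = 4

Answer: 4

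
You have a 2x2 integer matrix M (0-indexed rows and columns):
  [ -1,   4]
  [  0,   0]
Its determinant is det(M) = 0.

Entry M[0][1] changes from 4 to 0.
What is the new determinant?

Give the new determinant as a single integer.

Answer: 0

Derivation:
det is linear in row 0: changing M[0][1] by delta changes det by delta * cofactor(0,1).
Cofactor C_01 = (-1)^(0+1) * minor(0,1) = 0
Entry delta = 0 - 4 = -4
Det delta = -4 * 0 = 0
New det = 0 + 0 = 0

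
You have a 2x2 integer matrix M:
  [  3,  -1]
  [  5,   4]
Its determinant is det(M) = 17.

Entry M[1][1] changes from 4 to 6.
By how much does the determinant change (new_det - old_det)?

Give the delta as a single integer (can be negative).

Answer: 6

Derivation:
Cofactor C_11 = 3
Entry delta = 6 - 4 = 2
Det delta = entry_delta * cofactor = 2 * 3 = 6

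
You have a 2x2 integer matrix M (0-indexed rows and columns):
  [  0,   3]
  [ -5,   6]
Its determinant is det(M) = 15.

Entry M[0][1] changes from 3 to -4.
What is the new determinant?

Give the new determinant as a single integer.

det is linear in row 0: changing M[0][1] by delta changes det by delta * cofactor(0,1).
Cofactor C_01 = (-1)^(0+1) * minor(0,1) = 5
Entry delta = -4 - 3 = -7
Det delta = -7 * 5 = -35
New det = 15 + -35 = -20

Answer: -20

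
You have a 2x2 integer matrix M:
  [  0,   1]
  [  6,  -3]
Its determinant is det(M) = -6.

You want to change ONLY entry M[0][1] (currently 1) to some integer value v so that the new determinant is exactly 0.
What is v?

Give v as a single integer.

Answer: 0

Derivation:
det is linear in entry M[0][1]: det = old_det + (v - 1) * C_01
Cofactor C_01 = -6
Want det = 0: -6 + (v - 1) * -6 = 0
  (v - 1) = 6 / -6 = -1
  v = 1 + (-1) = 0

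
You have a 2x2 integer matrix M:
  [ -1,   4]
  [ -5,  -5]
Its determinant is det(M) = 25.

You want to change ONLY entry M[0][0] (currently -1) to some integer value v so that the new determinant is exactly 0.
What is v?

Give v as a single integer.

Answer: 4

Derivation:
det is linear in entry M[0][0]: det = old_det + (v - -1) * C_00
Cofactor C_00 = -5
Want det = 0: 25 + (v - -1) * -5 = 0
  (v - -1) = -25 / -5 = 5
  v = -1 + (5) = 4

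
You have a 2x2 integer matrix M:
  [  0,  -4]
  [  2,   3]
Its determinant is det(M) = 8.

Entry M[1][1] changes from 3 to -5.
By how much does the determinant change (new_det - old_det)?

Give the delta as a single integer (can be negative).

Answer: 0

Derivation:
Cofactor C_11 = 0
Entry delta = -5 - 3 = -8
Det delta = entry_delta * cofactor = -8 * 0 = 0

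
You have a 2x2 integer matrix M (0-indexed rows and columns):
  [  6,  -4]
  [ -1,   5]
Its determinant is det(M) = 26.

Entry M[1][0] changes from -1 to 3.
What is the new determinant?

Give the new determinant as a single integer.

Answer: 42

Derivation:
det is linear in row 1: changing M[1][0] by delta changes det by delta * cofactor(1,0).
Cofactor C_10 = (-1)^(1+0) * minor(1,0) = 4
Entry delta = 3 - -1 = 4
Det delta = 4 * 4 = 16
New det = 26 + 16 = 42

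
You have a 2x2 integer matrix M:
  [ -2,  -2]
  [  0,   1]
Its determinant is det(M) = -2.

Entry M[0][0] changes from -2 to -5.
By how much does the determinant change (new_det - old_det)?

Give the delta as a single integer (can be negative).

Cofactor C_00 = 1
Entry delta = -5 - -2 = -3
Det delta = entry_delta * cofactor = -3 * 1 = -3

Answer: -3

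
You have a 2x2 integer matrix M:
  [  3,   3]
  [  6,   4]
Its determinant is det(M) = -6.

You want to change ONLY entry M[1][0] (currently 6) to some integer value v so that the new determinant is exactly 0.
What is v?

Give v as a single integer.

Answer: 4

Derivation:
det is linear in entry M[1][0]: det = old_det + (v - 6) * C_10
Cofactor C_10 = -3
Want det = 0: -6 + (v - 6) * -3 = 0
  (v - 6) = 6 / -3 = -2
  v = 6 + (-2) = 4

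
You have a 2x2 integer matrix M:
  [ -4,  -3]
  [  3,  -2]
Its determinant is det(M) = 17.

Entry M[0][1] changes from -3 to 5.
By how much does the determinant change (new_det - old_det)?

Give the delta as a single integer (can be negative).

Cofactor C_01 = -3
Entry delta = 5 - -3 = 8
Det delta = entry_delta * cofactor = 8 * -3 = -24

Answer: -24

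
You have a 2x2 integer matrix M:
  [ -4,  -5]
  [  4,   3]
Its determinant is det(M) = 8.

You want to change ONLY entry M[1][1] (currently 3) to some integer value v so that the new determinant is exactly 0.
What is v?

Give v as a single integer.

Answer: 5

Derivation:
det is linear in entry M[1][1]: det = old_det + (v - 3) * C_11
Cofactor C_11 = -4
Want det = 0: 8 + (v - 3) * -4 = 0
  (v - 3) = -8 / -4 = 2
  v = 3 + (2) = 5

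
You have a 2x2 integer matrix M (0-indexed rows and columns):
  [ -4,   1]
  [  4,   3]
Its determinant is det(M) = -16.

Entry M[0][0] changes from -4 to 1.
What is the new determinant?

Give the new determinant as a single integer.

Answer: -1

Derivation:
det is linear in row 0: changing M[0][0] by delta changes det by delta * cofactor(0,0).
Cofactor C_00 = (-1)^(0+0) * minor(0,0) = 3
Entry delta = 1 - -4 = 5
Det delta = 5 * 3 = 15
New det = -16 + 15 = -1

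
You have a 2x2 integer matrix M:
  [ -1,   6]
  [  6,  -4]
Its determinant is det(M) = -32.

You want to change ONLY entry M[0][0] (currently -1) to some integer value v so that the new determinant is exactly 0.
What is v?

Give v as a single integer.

Answer: -9

Derivation:
det is linear in entry M[0][0]: det = old_det + (v - -1) * C_00
Cofactor C_00 = -4
Want det = 0: -32 + (v - -1) * -4 = 0
  (v - -1) = 32 / -4 = -8
  v = -1 + (-8) = -9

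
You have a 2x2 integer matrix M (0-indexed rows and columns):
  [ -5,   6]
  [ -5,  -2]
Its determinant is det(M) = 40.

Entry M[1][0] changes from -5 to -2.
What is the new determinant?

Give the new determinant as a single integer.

det is linear in row 1: changing M[1][0] by delta changes det by delta * cofactor(1,0).
Cofactor C_10 = (-1)^(1+0) * minor(1,0) = -6
Entry delta = -2 - -5 = 3
Det delta = 3 * -6 = -18
New det = 40 + -18 = 22

Answer: 22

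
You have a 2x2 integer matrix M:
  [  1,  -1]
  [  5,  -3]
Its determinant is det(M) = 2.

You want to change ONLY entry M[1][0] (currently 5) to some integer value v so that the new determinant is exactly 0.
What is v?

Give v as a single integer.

det is linear in entry M[1][0]: det = old_det + (v - 5) * C_10
Cofactor C_10 = 1
Want det = 0: 2 + (v - 5) * 1 = 0
  (v - 5) = -2 / 1 = -2
  v = 5 + (-2) = 3

Answer: 3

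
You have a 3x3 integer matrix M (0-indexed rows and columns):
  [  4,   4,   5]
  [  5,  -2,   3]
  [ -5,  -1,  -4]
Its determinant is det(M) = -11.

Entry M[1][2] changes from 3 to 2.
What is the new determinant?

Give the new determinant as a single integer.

det is linear in row 1: changing M[1][2] by delta changes det by delta * cofactor(1,2).
Cofactor C_12 = (-1)^(1+2) * minor(1,2) = -16
Entry delta = 2 - 3 = -1
Det delta = -1 * -16 = 16
New det = -11 + 16 = 5

Answer: 5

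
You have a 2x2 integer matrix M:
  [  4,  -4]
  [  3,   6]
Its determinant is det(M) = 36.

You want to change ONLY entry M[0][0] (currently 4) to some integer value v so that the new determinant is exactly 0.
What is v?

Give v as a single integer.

Answer: -2

Derivation:
det is linear in entry M[0][0]: det = old_det + (v - 4) * C_00
Cofactor C_00 = 6
Want det = 0: 36 + (v - 4) * 6 = 0
  (v - 4) = -36 / 6 = -6
  v = 4 + (-6) = -2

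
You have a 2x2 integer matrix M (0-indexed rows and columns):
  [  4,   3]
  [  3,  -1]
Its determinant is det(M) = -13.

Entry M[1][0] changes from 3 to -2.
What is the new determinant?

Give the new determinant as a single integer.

det is linear in row 1: changing M[1][0] by delta changes det by delta * cofactor(1,0).
Cofactor C_10 = (-1)^(1+0) * minor(1,0) = -3
Entry delta = -2 - 3 = -5
Det delta = -5 * -3 = 15
New det = -13 + 15 = 2

Answer: 2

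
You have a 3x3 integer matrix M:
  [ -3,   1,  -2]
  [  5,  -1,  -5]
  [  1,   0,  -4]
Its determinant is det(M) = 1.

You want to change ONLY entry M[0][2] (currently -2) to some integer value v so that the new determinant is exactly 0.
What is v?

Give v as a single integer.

det is linear in entry M[0][2]: det = old_det + (v - -2) * C_02
Cofactor C_02 = 1
Want det = 0: 1 + (v - -2) * 1 = 0
  (v - -2) = -1 / 1 = -1
  v = -2 + (-1) = -3

Answer: -3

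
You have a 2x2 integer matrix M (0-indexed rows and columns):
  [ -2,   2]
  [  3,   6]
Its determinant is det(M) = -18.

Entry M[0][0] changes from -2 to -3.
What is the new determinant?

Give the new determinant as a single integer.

Answer: -24

Derivation:
det is linear in row 0: changing M[0][0] by delta changes det by delta * cofactor(0,0).
Cofactor C_00 = (-1)^(0+0) * minor(0,0) = 6
Entry delta = -3 - -2 = -1
Det delta = -1 * 6 = -6
New det = -18 + -6 = -24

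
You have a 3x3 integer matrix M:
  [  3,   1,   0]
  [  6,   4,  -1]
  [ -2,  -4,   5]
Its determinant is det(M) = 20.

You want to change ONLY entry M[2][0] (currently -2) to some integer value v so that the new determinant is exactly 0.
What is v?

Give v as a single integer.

Answer: 18

Derivation:
det is linear in entry M[2][0]: det = old_det + (v - -2) * C_20
Cofactor C_20 = -1
Want det = 0: 20 + (v - -2) * -1 = 0
  (v - -2) = -20 / -1 = 20
  v = -2 + (20) = 18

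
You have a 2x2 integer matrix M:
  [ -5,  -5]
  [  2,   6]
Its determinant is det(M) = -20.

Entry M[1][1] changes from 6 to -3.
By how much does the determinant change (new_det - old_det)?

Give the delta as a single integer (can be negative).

Answer: 45

Derivation:
Cofactor C_11 = -5
Entry delta = -3 - 6 = -9
Det delta = entry_delta * cofactor = -9 * -5 = 45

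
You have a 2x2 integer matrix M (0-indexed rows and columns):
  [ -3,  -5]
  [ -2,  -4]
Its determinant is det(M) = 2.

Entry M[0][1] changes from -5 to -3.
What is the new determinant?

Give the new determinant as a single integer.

Answer: 6

Derivation:
det is linear in row 0: changing M[0][1] by delta changes det by delta * cofactor(0,1).
Cofactor C_01 = (-1)^(0+1) * minor(0,1) = 2
Entry delta = -3 - -5 = 2
Det delta = 2 * 2 = 4
New det = 2 + 4 = 6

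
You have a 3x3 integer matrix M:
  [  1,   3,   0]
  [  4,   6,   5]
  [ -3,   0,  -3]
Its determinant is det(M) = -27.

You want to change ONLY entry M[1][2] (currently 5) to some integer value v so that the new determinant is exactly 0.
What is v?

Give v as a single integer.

det is linear in entry M[1][2]: det = old_det + (v - 5) * C_12
Cofactor C_12 = -9
Want det = 0: -27 + (v - 5) * -9 = 0
  (v - 5) = 27 / -9 = -3
  v = 5 + (-3) = 2

Answer: 2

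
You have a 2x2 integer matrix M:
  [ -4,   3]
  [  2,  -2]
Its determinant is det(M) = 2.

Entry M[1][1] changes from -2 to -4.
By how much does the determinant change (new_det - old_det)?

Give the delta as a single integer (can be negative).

Answer: 8

Derivation:
Cofactor C_11 = -4
Entry delta = -4 - -2 = -2
Det delta = entry_delta * cofactor = -2 * -4 = 8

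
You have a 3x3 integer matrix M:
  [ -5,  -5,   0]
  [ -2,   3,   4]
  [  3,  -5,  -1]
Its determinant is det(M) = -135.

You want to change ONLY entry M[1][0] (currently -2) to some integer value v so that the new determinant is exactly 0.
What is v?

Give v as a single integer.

Answer: -29

Derivation:
det is linear in entry M[1][0]: det = old_det + (v - -2) * C_10
Cofactor C_10 = -5
Want det = 0: -135 + (v - -2) * -5 = 0
  (v - -2) = 135 / -5 = -27
  v = -2 + (-27) = -29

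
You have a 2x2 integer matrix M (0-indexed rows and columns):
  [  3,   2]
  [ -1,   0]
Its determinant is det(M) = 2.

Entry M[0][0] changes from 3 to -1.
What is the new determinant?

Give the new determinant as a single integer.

det is linear in row 0: changing M[0][0] by delta changes det by delta * cofactor(0,0).
Cofactor C_00 = (-1)^(0+0) * minor(0,0) = 0
Entry delta = -1 - 3 = -4
Det delta = -4 * 0 = 0
New det = 2 + 0 = 2

Answer: 2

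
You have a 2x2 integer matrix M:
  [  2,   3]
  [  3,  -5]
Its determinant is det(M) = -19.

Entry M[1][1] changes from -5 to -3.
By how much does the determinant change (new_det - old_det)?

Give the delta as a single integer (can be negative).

Answer: 4

Derivation:
Cofactor C_11 = 2
Entry delta = -3 - -5 = 2
Det delta = entry_delta * cofactor = 2 * 2 = 4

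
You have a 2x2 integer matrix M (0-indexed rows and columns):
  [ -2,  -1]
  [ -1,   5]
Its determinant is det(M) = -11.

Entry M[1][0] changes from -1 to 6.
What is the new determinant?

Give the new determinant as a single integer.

Answer: -4

Derivation:
det is linear in row 1: changing M[1][0] by delta changes det by delta * cofactor(1,0).
Cofactor C_10 = (-1)^(1+0) * minor(1,0) = 1
Entry delta = 6 - -1 = 7
Det delta = 7 * 1 = 7
New det = -11 + 7 = -4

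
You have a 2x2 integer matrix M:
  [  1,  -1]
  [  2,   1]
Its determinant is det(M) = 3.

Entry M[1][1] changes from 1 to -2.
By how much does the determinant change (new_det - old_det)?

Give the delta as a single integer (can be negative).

Cofactor C_11 = 1
Entry delta = -2 - 1 = -3
Det delta = entry_delta * cofactor = -3 * 1 = -3

Answer: -3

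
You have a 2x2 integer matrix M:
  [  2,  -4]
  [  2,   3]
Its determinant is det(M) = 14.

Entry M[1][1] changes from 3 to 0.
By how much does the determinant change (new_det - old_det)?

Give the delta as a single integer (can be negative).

Answer: -6

Derivation:
Cofactor C_11 = 2
Entry delta = 0 - 3 = -3
Det delta = entry_delta * cofactor = -3 * 2 = -6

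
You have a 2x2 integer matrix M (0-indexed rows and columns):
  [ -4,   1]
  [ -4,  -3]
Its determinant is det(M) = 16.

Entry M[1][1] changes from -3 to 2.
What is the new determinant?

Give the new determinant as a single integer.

Answer: -4

Derivation:
det is linear in row 1: changing M[1][1] by delta changes det by delta * cofactor(1,1).
Cofactor C_11 = (-1)^(1+1) * minor(1,1) = -4
Entry delta = 2 - -3 = 5
Det delta = 5 * -4 = -20
New det = 16 + -20 = -4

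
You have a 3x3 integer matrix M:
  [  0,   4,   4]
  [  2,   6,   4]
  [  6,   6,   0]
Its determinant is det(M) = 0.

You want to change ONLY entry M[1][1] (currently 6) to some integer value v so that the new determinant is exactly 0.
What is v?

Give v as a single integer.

det is linear in entry M[1][1]: det = old_det + (v - 6) * C_11
Cofactor C_11 = -24
Want det = 0: 0 + (v - 6) * -24 = 0
  (v - 6) = 0 / -24 = 0
  v = 6 + (0) = 6

Answer: 6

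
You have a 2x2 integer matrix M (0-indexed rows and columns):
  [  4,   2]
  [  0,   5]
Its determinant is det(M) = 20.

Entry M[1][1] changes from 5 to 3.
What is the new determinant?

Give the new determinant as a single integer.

det is linear in row 1: changing M[1][1] by delta changes det by delta * cofactor(1,1).
Cofactor C_11 = (-1)^(1+1) * minor(1,1) = 4
Entry delta = 3 - 5 = -2
Det delta = -2 * 4 = -8
New det = 20 + -8 = 12

Answer: 12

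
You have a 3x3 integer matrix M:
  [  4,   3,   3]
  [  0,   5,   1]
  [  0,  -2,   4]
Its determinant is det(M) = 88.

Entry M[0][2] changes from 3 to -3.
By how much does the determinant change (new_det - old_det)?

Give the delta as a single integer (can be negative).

Cofactor C_02 = 0
Entry delta = -3 - 3 = -6
Det delta = entry_delta * cofactor = -6 * 0 = 0

Answer: 0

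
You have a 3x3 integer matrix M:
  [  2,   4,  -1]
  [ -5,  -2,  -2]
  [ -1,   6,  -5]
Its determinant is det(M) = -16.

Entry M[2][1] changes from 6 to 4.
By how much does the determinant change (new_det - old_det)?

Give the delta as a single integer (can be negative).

Cofactor C_21 = 9
Entry delta = 4 - 6 = -2
Det delta = entry_delta * cofactor = -2 * 9 = -18

Answer: -18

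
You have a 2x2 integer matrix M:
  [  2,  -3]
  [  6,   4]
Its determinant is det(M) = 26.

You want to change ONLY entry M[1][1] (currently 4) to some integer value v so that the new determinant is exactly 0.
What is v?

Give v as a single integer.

det is linear in entry M[1][1]: det = old_det + (v - 4) * C_11
Cofactor C_11 = 2
Want det = 0: 26 + (v - 4) * 2 = 0
  (v - 4) = -26 / 2 = -13
  v = 4 + (-13) = -9

Answer: -9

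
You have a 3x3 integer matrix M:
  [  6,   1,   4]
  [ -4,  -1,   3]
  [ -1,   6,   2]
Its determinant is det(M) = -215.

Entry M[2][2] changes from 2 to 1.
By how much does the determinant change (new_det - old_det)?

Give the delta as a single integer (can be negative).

Cofactor C_22 = -2
Entry delta = 1 - 2 = -1
Det delta = entry_delta * cofactor = -1 * -2 = 2

Answer: 2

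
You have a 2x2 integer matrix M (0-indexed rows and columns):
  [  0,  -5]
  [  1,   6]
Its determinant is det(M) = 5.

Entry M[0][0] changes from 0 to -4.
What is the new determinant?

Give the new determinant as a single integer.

det is linear in row 0: changing M[0][0] by delta changes det by delta * cofactor(0,0).
Cofactor C_00 = (-1)^(0+0) * minor(0,0) = 6
Entry delta = -4 - 0 = -4
Det delta = -4 * 6 = -24
New det = 5 + -24 = -19

Answer: -19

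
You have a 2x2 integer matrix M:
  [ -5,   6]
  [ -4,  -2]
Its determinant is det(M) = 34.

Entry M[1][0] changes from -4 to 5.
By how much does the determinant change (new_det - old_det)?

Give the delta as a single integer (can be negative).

Answer: -54

Derivation:
Cofactor C_10 = -6
Entry delta = 5 - -4 = 9
Det delta = entry_delta * cofactor = 9 * -6 = -54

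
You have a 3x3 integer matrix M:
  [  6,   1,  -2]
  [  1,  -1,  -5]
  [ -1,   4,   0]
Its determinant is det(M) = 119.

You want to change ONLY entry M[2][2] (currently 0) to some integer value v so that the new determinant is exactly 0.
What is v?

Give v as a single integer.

det is linear in entry M[2][2]: det = old_det + (v - 0) * C_22
Cofactor C_22 = -7
Want det = 0: 119 + (v - 0) * -7 = 0
  (v - 0) = -119 / -7 = 17
  v = 0 + (17) = 17

Answer: 17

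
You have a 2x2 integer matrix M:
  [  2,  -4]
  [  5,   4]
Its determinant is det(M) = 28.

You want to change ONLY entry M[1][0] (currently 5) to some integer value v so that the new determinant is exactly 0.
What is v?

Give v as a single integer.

det is linear in entry M[1][0]: det = old_det + (v - 5) * C_10
Cofactor C_10 = 4
Want det = 0: 28 + (v - 5) * 4 = 0
  (v - 5) = -28 / 4 = -7
  v = 5 + (-7) = -2

Answer: -2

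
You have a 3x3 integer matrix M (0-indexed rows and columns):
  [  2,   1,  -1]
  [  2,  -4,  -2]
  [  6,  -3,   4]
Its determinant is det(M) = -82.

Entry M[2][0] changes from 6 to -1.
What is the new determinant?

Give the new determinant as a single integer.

det is linear in row 2: changing M[2][0] by delta changes det by delta * cofactor(2,0).
Cofactor C_20 = (-1)^(2+0) * minor(2,0) = -6
Entry delta = -1 - 6 = -7
Det delta = -7 * -6 = 42
New det = -82 + 42 = -40

Answer: -40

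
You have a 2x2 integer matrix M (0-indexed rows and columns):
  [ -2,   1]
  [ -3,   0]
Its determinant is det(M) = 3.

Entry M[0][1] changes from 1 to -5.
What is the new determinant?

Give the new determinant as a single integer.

Answer: -15

Derivation:
det is linear in row 0: changing M[0][1] by delta changes det by delta * cofactor(0,1).
Cofactor C_01 = (-1)^(0+1) * minor(0,1) = 3
Entry delta = -5 - 1 = -6
Det delta = -6 * 3 = -18
New det = 3 + -18 = -15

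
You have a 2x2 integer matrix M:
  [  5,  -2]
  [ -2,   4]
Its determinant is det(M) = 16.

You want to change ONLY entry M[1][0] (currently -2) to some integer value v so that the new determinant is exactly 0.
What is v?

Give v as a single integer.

Answer: -10

Derivation:
det is linear in entry M[1][0]: det = old_det + (v - -2) * C_10
Cofactor C_10 = 2
Want det = 0: 16 + (v - -2) * 2 = 0
  (v - -2) = -16 / 2 = -8
  v = -2 + (-8) = -10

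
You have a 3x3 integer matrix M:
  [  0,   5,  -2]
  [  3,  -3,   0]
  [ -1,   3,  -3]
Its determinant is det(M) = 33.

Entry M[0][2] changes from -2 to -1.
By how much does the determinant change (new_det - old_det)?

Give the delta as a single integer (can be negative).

Cofactor C_02 = 6
Entry delta = -1 - -2 = 1
Det delta = entry_delta * cofactor = 1 * 6 = 6

Answer: 6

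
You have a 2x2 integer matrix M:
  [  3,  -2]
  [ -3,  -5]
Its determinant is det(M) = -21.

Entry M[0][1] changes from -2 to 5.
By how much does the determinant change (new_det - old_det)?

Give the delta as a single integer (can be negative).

Answer: 21

Derivation:
Cofactor C_01 = 3
Entry delta = 5 - -2 = 7
Det delta = entry_delta * cofactor = 7 * 3 = 21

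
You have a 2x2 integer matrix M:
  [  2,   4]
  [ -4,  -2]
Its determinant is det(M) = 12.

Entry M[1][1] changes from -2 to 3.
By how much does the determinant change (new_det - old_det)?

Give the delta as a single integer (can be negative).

Cofactor C_11 = 2
Entry delta = 3 - -2 = 5
Det delta = entry_delta * cofactor = 5 * 2 = 10

Answer: 10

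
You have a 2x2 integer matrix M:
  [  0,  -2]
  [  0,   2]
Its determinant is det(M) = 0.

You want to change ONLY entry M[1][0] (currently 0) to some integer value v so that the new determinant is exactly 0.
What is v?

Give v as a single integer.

Answer: 0

Derivation:
det is linear in entry M[1][0]: det = old_det + (v - 0) * C_10
Cofactor C_10 = 2
Want det = 0: 0 + (v - 0) * 2 = 0
  (v - 0) = 0 / 2 = 0
  v = 0 + (0) = 0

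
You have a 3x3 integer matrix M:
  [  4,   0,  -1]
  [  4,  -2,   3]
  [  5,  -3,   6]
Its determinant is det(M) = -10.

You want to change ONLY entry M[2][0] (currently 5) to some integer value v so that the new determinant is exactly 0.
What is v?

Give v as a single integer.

Answer: 0

Derivation:
det is linear in entry M[2][0]: det = old_det + (v - 5) * C_20
Cofactor C_20 = -2
Want det = 0: -10 + (v - 5) * -2 = 0
  (v - 5) = 10 / -2 = -5
  v = 5 + (-5) = 0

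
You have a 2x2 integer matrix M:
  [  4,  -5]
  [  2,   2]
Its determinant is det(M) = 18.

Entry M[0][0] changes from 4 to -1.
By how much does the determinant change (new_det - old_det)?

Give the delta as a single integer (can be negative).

Answer: -10

Derivation:
Cofactor C_00 = 2
Entry delta = -1 - 4 = -5
Det delta = entry_delta * cofactor = -5 * 2 = -10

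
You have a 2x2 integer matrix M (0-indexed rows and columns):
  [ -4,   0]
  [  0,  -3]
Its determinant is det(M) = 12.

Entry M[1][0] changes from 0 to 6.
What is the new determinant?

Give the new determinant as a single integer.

Answer: 12

Derivation:
det is linear in row 1: changing M[1][0] by delta changes det by delta * cofactor(1,0).
Cofactor C_10 = (-1)^(1+0) * minor(1,0) = 0
Entry delta = 6 - 0 = 6
Det delta = 6 * 0 = 0
New det = 12 + 0 = 12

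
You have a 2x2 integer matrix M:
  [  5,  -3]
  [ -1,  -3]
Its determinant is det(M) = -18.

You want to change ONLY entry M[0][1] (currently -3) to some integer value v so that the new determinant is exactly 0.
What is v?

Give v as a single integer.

Answer: 15

Derivation:
det is linear in entry M[0][1]: det = old_det + (v - -3) * C_01
Cofactor C_01 = 1
Want det = 0: -18 + (v - -3) * 1 = 0
  (v - -3) = 18 / 1 = 18
  v = -3 + (18) = 15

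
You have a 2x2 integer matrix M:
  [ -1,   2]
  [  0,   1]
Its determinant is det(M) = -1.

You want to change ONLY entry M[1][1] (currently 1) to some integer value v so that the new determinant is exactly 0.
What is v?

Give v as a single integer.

det is linear in entry M[1][1]: det = old_det + (v - 1) * C_11
Cofactor C_11 = -1
Want det = 0: -1 + (v - 1) * -1 = 0
  (v - 1) = 1 / -1 = -1
  v = 1 + (-1) = 0

Answer: 0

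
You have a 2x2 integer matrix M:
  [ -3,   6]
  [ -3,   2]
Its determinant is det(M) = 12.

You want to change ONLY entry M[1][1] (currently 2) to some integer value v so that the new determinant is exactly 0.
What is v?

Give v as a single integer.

Answer: 6

Derivation:
det is linear in entry M[1][1]: det = old_det + (v - 2) * C_11
Cofactor C_11 = -3
Want det = 0: 12 + (v - 2) * -3 = 0
  (v - 2) = -12 / -3 = 4
  v = 2 + (4) = 6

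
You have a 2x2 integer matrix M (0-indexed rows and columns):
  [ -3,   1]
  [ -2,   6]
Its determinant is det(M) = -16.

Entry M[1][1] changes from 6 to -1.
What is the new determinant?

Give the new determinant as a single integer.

det is linear in row 1: changing M[1][1] by delta changes det by delta * cofactor(1,1).
Cofactor C_11 = (-1)^(1+1) * minor(1,1) = -3
Entry delta = -1 - 6 = -7
Det delta = -7 * -3 = 21
New det = -16 + 21 = 5

Answer: 5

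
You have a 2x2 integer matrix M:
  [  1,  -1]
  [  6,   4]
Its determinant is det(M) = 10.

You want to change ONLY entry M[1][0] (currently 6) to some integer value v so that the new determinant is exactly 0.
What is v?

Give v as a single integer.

Answer: -4

Derivation:
det is linear in entry M[1][0]: det = old_det + (v - 6) * C_10
Cofactor C_10 = 1
Want det = 0: 10 + (v - 6) * 1 = 0
  (v - 6) = -10 / 1 = -10
  v = 6 + (-10) = -4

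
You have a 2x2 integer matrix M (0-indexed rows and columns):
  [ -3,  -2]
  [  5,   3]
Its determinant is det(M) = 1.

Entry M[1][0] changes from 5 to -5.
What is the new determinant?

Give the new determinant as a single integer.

det is linear in row 1: changing M[1][0] by delta changes det by delta * cofactor(1,0).
Cofactor C_10 = (-1)^(1+0) * minor(1,0) = 2
Entry delta = -5 - 5 = -10
Det delta = -10 * 2 = -20
New det = 1 + -20 = -19

Answer: -19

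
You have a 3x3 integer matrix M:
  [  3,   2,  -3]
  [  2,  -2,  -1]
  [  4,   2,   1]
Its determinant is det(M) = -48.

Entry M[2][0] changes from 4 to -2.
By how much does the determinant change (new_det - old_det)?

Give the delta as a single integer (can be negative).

Answer: 48

Derivation:
Cofactor C_20 = -8
Entry delta = -2 - 4 = -6
Det delta = entry_delta * cofactor = -6 * -8 = 48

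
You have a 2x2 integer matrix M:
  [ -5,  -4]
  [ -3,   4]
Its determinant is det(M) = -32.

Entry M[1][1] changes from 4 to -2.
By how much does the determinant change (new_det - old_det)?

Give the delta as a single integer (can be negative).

Cofactor C_11 = -5
Entry delta = -2 - 4 = -6
Det delta = entry_delta * cofactor = -6 * -5 = 30

Answer: 30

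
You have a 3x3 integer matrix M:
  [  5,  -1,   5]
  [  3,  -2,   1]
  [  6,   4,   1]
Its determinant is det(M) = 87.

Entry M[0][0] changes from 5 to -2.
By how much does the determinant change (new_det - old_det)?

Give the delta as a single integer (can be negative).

Cofactor C_00 = -6
Entry delta = -2 - 5 = -7
Det delta = entry_delta * cofactor = -7 * -6 = 42

Answer: 42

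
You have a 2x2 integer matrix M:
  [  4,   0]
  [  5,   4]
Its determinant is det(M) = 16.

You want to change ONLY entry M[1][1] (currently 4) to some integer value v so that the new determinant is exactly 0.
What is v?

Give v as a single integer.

det is linear in entry M[1][1]: det = old_det + (v - 4) * C_11
Cofactor C_11 = 4
Want det = 0: 16 + (v - 4) * 4 = 0
  (v - 4) = -16 / 4 = -4
  v = 4 + (-4) = 0

Answer: 0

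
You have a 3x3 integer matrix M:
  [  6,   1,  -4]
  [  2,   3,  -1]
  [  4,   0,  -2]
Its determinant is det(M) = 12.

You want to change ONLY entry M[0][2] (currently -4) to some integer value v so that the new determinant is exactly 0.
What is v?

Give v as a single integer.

det is linear in entry M[0][2]: det = old_det + (v - -4) * C_02
Cofactor C_02 = -12
Want det = 0: 12 + (v - -4) * -12 = 0
  (v - -4) = -12 / -12 = 1
  v = -4 + (1) = -3

Answer: -3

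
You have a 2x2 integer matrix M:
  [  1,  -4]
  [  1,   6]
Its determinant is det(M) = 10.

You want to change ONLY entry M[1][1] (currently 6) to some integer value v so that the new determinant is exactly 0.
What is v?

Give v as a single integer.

det is linear in entry M[1][1]: det = old_det + (v - 6) * C_11
Cofactor C_11 = 1
Want det = 0: 10 + (v - 6) * 1 = 0
  (v - 6) = -10 / 1 = -10
  v = 6 + (-10) = -4

Answer: -4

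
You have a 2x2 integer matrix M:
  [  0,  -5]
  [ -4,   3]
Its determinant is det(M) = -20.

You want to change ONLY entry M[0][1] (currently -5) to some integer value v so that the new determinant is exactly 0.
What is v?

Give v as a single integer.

det is linear in entry M[0][1]: det = old_det + (v - -5) * C_01
Cofactor C_01 = 4
Want det = 0: -20 + (v - -5) * 4 = 0
  (v - -5) = 20 / 4 = 5
  v = -5 + (5) = 0

Answer: 0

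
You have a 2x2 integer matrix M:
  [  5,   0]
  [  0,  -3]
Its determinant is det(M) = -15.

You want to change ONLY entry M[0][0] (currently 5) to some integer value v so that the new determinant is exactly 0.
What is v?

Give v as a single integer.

det is linear in entry M[0][0]: det = old_det + (v - 5) * C_00
Cofactor C_00 = -3
Want det = 0: -15 + (v - 5) * -3 = 0
  (v - 5) = 15 / -3 = -5
  v = 5 + (-5) = 0

Answer: 0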